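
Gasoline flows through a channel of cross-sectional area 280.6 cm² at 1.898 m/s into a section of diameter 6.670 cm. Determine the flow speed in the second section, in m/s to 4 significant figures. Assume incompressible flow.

The volume flow rate is constant, so v₂ = (A₁/A₂)v₁ = (280.6/34.94)·1.898 = 15.24 m/s.

v₂ ≈ 15.24 m/s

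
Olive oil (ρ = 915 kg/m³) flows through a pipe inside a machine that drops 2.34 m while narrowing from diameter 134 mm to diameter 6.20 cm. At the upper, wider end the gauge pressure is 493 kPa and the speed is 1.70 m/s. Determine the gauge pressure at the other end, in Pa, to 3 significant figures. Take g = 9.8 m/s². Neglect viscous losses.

486000 Pa

The volume flow rate is constant, so v₂ = (A₁/A₂)v₁ = (141/30.2)·1.70 = 7.94 m/s.
Bernoulli: P₁ + ½ρv₁² + ρg h₁ = P₂ + ½ρv₂² + ρg h₂, so P₂ = P₁ + ½ρ(v₁² − v₂²) − ρg(h₂ − h₁).
P₂ = 493000 + ½·915·(1.70² − 7.94²) − 915·9.8·(−2.34) = 493000 + (-27500) − (-21000) = 486000 Pa.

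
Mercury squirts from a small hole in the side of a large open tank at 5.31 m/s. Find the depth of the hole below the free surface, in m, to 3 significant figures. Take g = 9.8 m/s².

Inverting v = √(2gh) gives h = v² / 2g.
h = 5.31²/(2·9.8) = 28.2/19.60 = 1.44 m.

1.44 m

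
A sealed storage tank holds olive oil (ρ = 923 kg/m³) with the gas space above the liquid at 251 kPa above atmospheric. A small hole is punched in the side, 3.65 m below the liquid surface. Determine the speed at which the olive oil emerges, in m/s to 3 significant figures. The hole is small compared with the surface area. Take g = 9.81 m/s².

v ≈ 24.8 m/s

Take point 1 at the surface (v₁ ≈ 0) and point 2 at the hole (at atmospheric pressure). Bernoulli: P₁ + ρg h = P_atm + ½ρv₂².
With P₁ − P_atm = 251000 Pa, v₂ = √(2gh + 2ΔP/ρ) = √(2·9.81·3.65 + 2·251000/923) = 24.8 m/s.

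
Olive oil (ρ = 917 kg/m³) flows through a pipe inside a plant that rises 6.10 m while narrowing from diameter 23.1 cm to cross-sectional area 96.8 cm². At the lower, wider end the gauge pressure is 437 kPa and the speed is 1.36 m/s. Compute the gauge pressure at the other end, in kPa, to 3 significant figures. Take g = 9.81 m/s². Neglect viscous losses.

367 kPa

By continuity, v₂ = v₁·A₁/A₂ = 1.36·(419/96.8) = 5.89 m/s.
Applying Bernoulli between the two ends and solving for P₂: P₂ = P₁ + ½ρ(v₁² − v₂²) − ρgΔh.
P₂ = 437000 + ½·917·(1.36² − 5.89²) − 917·9.81·(+6.10) = 437000 + (-15000) − (54900) = 367000 Pa.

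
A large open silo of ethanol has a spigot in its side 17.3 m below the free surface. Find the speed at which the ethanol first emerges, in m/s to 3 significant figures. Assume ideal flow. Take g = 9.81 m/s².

With the surface at rest and both surface and jet at atmospheric pressure, Bernoulli gives ρg h = ½ρv², so v = √(2gh) = √(2·9.81·17.3) = 18.4 m/s.

v ≈ 18.4 m/s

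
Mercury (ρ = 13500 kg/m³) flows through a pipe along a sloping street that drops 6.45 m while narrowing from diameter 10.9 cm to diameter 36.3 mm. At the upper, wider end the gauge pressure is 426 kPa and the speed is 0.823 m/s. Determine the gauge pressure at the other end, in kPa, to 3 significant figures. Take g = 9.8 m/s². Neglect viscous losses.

By continuity, v₂ = v₁·A₁/A₂ = 0.823·(93.3/10.3) = 7.42 m/s.
Applying Bernoulli between the two ends and solving for P₂: P₂ = P₁ + ½ρ(v₁² − v₂²) − ρgΔh.
P₂ = 426000 + ½·13500·(0.823² − 7.42²) − 13500·9.8·(−6.45) = 426000 + (-367000) − (-853000) = 912000 Pa.

912 kPa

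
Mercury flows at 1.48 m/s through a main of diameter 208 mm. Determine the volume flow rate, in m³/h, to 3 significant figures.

Q = A·v = 0.0340 m² × 1.48 m/s = 0.0503 m³/s.
Converting: 0.0503 m³/s × 3600 = 181 m³/h.

Q ≈ 181 m³/h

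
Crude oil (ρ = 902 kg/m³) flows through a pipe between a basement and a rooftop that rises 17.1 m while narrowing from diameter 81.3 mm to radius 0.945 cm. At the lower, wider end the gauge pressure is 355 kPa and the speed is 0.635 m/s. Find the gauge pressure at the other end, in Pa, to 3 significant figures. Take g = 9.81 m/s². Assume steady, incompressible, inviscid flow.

P₂ = 142000 Pa

The volume flow rate is constant, so v₂ = (A₁/A₂)v₁ = (51.9/2.81)·0.635 = 11.7 m/s.
Bernoulli: P₁ + ½ρv₁² + ρg h₁ = P₂ + ½ρv₂² + ρg h₂, so P₂ = P₁ + ½ρ(v₁² − v₂²) − ρg(h₂ − h₁).
P₂ = 355000 + ½·902·(0.635² − 11.7²) − 902·9.81·(+17.1) = 355000 + (-62100) − (151000) = 142000 Pa.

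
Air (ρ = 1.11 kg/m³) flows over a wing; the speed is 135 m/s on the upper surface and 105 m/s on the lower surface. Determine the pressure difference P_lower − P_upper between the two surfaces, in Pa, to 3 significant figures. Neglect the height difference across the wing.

With negligible Δh, P + ½ρv² is constant, so P_low − P_up = ½ρ(v_up² − v_low²).
ΔP = ½·1.11·(135² − 105²) = 4000 Pa.

4000 Pa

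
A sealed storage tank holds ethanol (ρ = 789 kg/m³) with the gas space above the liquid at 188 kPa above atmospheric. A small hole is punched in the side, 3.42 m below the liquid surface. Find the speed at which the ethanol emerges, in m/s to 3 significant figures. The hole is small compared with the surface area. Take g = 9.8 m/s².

Take point 1 at the surface (v₁ ≈ 0) and point 2 at the hole (at atmospheric pressure). Bernoulli: P₁ + ρg h = P_atm + ½ρv₂².
With P₁ − P_atm = 188000 Pa, v₂ = √(2gh + 2ΔP/ρ) = √(2·9.8·3.42 + 2·188000/789) = 23.3 m/s.

v ≈ 23.3 m/s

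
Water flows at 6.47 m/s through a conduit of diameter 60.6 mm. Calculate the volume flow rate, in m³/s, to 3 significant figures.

Q ≈ 0.0187 m³/s

Q = A·v = 0.00288 m² × 6.47 m/s = 0.0187 m³/s.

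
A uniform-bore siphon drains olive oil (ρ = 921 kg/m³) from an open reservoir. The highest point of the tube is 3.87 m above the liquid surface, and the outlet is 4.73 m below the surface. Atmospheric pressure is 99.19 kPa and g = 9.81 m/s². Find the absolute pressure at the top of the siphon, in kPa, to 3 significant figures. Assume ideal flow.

21.5 kPa

The outlet speed comes from Torricelli: v = √(2g·4.73) = 9.63 m/s.
With constant cross-section the crest speed equals v; applying Bernoulli from the surface up to the crest, P_top = P_atm − ½ρv² − ρg·h_top.
P_top = 99190 − ½·921·9.63² − 921·9.81·3.87 = 21500 Pa.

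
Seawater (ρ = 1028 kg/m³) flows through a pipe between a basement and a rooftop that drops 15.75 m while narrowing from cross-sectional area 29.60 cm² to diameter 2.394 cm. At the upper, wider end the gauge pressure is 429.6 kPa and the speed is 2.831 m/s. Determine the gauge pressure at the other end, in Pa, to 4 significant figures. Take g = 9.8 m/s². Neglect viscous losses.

By continuity, v₂ = v₁·A₁/A₂ = 2.831·(29.60/4.501) = 18.62 m/s.
Energy conservation along the streamline gives P₂ = P₁ − ½ρ(v₂² − v₁²) − ρg(h₂ − h₁).
P₂ = 429600 + ½·1028·(2.831² − 18.62²) − 1028·9.8·(−15.75) = 429600 + (-174000) − (-158700) = 414300 Pa.

P₂ ≈ 414300 Pa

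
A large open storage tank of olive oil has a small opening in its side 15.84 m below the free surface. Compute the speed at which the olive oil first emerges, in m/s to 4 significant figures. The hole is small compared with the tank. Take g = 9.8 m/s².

17.62 m/s

Bernoulli from surface to hole (P equal, v_surface ≈ 0): v = √(2gh) = √(2×9.8×15.84) = 17.62 m/s.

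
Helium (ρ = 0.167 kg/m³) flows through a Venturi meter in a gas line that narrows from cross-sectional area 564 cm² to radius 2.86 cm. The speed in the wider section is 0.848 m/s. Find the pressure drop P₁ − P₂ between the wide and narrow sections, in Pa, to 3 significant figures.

ΔP ≈ 28.9 Pa

By continuity, v₂ = v₁·A₁/A₂ = 0.848·(564/25.7) = 18.6 m/s.
The pipe is horizontal, so Bernoulli reduces to P₁ + ½ρv₁² = P₂ + ½ρv₂².
P₁ − P₂ = ½·0.167·(18.6² − 0.848²) = ½·0.167·346 = 28.9 Pa.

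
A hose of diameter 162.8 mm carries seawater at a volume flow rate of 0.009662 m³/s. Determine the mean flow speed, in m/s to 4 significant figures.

Q = 0.009662 m³/s = 0.009662 m³/s.
v = Q/A = 0.009662 / 0.02082 = 0.4642 m/s.

v = 0.4642 m/s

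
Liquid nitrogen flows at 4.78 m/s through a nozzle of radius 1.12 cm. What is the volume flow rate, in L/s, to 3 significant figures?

1.88 L/s

Q = A·v = 0.000394 m² × 4.78 m/s = 0.00188 m³/s.
Converting: 0.00188 m³/s × 1000 = 1.88 L/s.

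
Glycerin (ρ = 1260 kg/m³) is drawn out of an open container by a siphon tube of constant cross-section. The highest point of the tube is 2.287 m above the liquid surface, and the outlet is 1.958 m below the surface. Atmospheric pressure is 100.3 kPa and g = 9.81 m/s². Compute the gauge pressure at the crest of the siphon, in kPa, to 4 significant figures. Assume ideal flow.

From the surface to the outlet (both open to atmosphere, surface at rest): v = √(2g·h_out) = √(2·9.81·1.958) = 6.198 m/s.
The bore is uniform, so the speed at the crest is the same v. Bernoulli surface→crest: P_atm = P_top + ½ρv² + ρg·h_top.
P_top = 100300 − ½·1260·6.198² − 1260·9.81·2.287 = 47830 Pa. So P_gauge = P_top − P_atm = -52470 Pa.

-52.47 kPa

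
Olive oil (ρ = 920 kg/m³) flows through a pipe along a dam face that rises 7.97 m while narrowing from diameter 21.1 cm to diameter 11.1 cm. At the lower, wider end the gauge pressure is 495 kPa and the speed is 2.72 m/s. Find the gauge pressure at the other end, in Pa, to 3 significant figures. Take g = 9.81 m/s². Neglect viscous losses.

P₂ ≈ 382000 Pa

Mass conservation (A₁v₁ = A₂v₂) gives v₂ = 2.72 × 350/96.8 = 9.83 m/s.
Bernoulli: P₁ + ½ρv₁² + ρg h₁ = P₂ + ½ρv₂² + ρg h₂, so P₂ = P₁ + ½ρ(v₁² − v₂²) − ρg(h₂ − h₁).
P₂ = 495000 + ½·920·(2.72² − 9.83²) − 920·9.81·(+7.97) = 495000 + (-41000) − (71900) = 382000 Pa.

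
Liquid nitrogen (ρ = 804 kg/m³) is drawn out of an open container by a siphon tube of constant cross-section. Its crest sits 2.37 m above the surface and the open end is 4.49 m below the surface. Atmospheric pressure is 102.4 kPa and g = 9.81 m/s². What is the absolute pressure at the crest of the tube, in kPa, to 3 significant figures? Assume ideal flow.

P_top = 48.3 kPa

The outlet speed comes from Torricelli: v = √(2g·4.49) = 9.39 m/s.
Continuity keeps v the same throughout the tube; from surface to crest, P_atm + 0 = P_top + ½ρv² + ρg·h_top.
P_top = 102400 − ½·804·9.39² − 804·9.81·2.37 = 48300 Pa.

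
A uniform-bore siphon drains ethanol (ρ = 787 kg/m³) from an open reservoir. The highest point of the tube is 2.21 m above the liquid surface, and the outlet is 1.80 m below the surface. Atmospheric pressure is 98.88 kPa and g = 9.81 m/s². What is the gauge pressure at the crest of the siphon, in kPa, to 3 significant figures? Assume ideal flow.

Bernoulli surface→outlet gives ½v² = g·h_out, so v = √(2·9.81·1.80) = 5.94 m/s.
Continuity keeps v the same throughout the tube; from surface to crest, P_atm + 0 = P_top + ½ρv² + ρg·h_top.
P_top = 98880 − ½·787·5.94² − 787·9.81·2.21 = 67900 Pa. So P_gauge = P_top − P_atm = -31000 Pa.

P_gauge ≈ -31.0 kPa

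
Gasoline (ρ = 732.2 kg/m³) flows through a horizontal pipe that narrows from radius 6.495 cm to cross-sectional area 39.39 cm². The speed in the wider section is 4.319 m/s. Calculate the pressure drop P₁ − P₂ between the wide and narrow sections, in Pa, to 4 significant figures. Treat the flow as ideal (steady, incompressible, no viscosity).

70480 Pa

Mass conservation (A₁v₁ = A₂v₂) gives v₂ = 4.319 × 132.5/39.39 = 14.53 m/s.
Along the horizontal streamline, P + ½ρv² is constant.
P₁ − P₂ = ½·732.2·(14.53² − 4.319²) = ½·732.2·192.5 = 70480 Pa.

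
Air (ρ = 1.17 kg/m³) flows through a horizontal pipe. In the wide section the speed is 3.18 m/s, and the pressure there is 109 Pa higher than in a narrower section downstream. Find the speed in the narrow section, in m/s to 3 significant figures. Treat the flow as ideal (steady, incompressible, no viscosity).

With h₁ = h₂, rearranging Bernoulli gives v₂ = √(v₁² + 2ΔP/ρ).
v₂ = √(3.18² + 2·109/1.17) = √(10.1 + 186) = 14.0 m/s.

v₂ = 14.0 m/s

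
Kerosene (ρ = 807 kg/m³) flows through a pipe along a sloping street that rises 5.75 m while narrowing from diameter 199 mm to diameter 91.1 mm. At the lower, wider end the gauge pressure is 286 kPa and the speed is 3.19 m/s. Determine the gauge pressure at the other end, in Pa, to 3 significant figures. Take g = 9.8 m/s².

By continuity, v₂ = v₁·A₁/A₂ = 3.19·(311/65.2) = 15.2 m/s.
Applying Bernoulli between the two ends and solving for P₂: P₂ = P₁ + ½ρ(v₁² − v₂²) − ρgΔh.
P₂ = 286000 + ½·807·(3.19² − 15.2²) − 807·9.8·(+5.75) = 286000 + (-89400) − (45500) = 151000 Pa.

P₂ = 151000 Pa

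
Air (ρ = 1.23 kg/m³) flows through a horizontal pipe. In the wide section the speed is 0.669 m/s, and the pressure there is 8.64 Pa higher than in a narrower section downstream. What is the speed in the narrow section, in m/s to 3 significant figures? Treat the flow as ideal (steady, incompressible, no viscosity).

v₂ ≈ 3.81 m/s

Horizontal Bernoulli: P₁ + ½ρv₁² = P₂ + ½ρv₂², so v₂² = v₁² + 2(P₁ − P₂)/ρ.
v₂ = √(0.669² + 2·8.64/1.23) = √(0.448 + 14.0) = 3.81 m/s.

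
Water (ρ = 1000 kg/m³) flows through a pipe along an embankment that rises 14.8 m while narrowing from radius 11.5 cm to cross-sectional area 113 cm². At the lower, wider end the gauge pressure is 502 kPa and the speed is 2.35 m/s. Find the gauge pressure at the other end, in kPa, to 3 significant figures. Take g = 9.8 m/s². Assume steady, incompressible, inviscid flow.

By continuity, v₂ = v₁·A₁/A₂ = 2.35·(415/113) = 8.64 m/s.
Bernoulli: P₁ + ½ρv₁² + ρg h₁ = P₂ + ½ρv₂² + ρg h₂, so P₂ = P₁ + ½ρ(v₁² − v₂²) − ρg(h₂ − h₁).
P₂ = 502000 + ½·1000·(2.35² − 8.64²) − 1000·9.8·(+14.8) = 502000 + (-34600) − (145000) = 322000 Pa.

P₂ ≈ 322 kPa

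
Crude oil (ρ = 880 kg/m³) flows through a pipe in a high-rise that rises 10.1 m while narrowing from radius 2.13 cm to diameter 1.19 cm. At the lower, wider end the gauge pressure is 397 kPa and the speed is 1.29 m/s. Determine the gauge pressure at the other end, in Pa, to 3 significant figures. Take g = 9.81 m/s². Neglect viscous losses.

Continuity gives A₁v₁ = A₂v₂, so v₂ = (14.3 cm²)/(1.11 cm²) × 1.29 m/s = 16.5 m/s.
Bernoulli: P₁ + ½ρv₁² + ρg h₁ = P₂ + ½ρv₂² + ρg h₂, so P₂ = P₁ + ½ρ(v₁² − v₂²) − ρg(h₂ − h₁).
P₂ = 397000 + ½·880·(1.29² − 16.5²) − 880·9.81·(+10.1) = 397000 + (-120000) − (87200) = 190000 Pa.

P₂ ≈ 190000 Pa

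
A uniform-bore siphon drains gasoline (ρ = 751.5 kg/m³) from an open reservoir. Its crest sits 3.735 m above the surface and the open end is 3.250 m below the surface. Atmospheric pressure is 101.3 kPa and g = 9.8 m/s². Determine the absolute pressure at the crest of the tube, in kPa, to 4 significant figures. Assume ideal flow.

Bernoulli surface→outlet gives ½v² = g·h_out, so v = √(2·9.8·3.250) = 7.981 m/s.
The bore is uniform, so the speed at the crest is the same v. Bernoulli surface→crest: P_atm = P_top + ½ρv² + ρg·h_top.
P_top = 101300 − ½·751.5·7.981² − 751.5·9.8·3.735 = 49860 Pa.

P_top = 49.86 kPa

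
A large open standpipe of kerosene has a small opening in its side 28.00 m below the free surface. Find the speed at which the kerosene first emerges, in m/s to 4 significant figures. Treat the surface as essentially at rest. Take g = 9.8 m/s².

With the surface at rest and both surface and jet at atmospheric pressure, Bernoulli gives ρg h = ½ρv², so v = √(2gh) = √(2·9.8·28.00) = 23.43 m/s.

v ≈ 23.43 m/s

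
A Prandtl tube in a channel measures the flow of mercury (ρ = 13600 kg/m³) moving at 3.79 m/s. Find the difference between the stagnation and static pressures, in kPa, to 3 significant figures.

The dynamic pressure equals the rise in static pressure at the stagnation point: ΔP = ½ρv².
ΔP = ½·13600·3.79² = 97700 Pa.

ΔP = 97.7 kPa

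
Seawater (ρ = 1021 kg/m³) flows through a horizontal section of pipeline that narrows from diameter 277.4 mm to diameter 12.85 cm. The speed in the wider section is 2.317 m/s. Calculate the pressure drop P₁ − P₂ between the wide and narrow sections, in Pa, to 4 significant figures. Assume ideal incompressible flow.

By continuity, v₂ = v₁·A₁/A₂ = 2.317·(604.4/129.7) = 10.80 m/s.
The pipe is horizontal, so Bernoulli reduces to P₁ + ½ρv₁² = P₂ + ½ρv₂².
P₁ − P₂ = ½·1021·(10.80² − 2.317²) = ½·1021·111.2 = 56780 Pa.

ΔP ≈ 56780 Pa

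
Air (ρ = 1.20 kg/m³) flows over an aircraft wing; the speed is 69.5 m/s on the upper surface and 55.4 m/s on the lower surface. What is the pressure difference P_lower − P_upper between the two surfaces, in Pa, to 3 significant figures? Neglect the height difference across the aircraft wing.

The pressure is lower where the speed is higher: ΔP = ½ρ(v_up² − v_low²).
ΔP = ½·1.20·(69.5² − 55.4²) = 1060 Pa.

ΔP = 1060 Pa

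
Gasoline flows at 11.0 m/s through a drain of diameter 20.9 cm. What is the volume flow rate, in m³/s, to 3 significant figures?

Q = A·v = 0.0343 m² × 11.0 m/s = 0.377 m³/s.

Q ≈ 0.377 m³/s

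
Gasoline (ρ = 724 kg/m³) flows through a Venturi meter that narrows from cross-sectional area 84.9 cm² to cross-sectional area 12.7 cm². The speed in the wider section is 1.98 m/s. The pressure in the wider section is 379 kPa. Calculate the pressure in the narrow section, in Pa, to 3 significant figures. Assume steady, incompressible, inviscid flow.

The volume flow rate is constant, so v₂ = (A₁/A₂)v₁ = (84.9/12.7)·1.98 = 13.2 m/s.
The pipe is horizontal, so Bernoulli reduces to P₁ + ½ρv₁² = P₂ + ½ρv₂².
P₂ = P₁ − ½ρ(v₂² − v₁²) = 379000 − ½·724·(13.2² − 1.98²) = 379000 − 62000 = 317000 Pa.

P₂ ≈ 317000 Pa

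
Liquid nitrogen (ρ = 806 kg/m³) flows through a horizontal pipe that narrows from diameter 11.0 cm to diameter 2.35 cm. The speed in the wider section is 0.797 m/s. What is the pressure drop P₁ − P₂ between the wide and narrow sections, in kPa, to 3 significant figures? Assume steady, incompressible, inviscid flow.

ΔP = 123 kPa

Mass conservation (A₁v₁ = A₂v₂) gives v₂ = 0.797 × 95.0/4.34 = 17.5 m/s.
With no height change, Bernoulli's equation is P₁ + ½ρv₁² = P₂ + ½ρv₂².
P₁ − P₂ = ½·806·(17.5² − 0.797²) = ½·806·304 = 123000 Pa.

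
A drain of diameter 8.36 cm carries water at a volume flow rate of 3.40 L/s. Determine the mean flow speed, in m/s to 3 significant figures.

v ≈ 0.619 m/s

Q = 3.40 L/s = 0.00340 m³/s.
v = Q/A = 0.00340 / 0.00549 = 0.619 m/s.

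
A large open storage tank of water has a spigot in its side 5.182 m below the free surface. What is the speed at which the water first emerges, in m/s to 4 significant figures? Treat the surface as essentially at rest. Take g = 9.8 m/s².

10.08 m/s

The surface is effectively still and both ends are open, so ½v² = gh and v = √(2·9.8·5.182) = 10.08 m/s.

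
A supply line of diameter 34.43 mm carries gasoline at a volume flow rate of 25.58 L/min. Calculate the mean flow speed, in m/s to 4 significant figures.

Q = 25.58 L/min = 0.0004263 m³/s.
v = Q/A = 0.0004263 / 0.0009310 = 0.4579 m/s.

0.4579 m/s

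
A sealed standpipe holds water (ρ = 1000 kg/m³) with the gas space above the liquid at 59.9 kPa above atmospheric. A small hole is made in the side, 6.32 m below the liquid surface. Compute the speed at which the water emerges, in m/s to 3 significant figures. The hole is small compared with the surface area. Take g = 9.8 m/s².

Take point 1 at the surface (v₁ ≈ 0) and point 2 at the hole (at atmospheric pressure). Bernoulli: P₁ + ρg h = P_atm + ½ρv₂².
With P₁ − P_atm = 59900 Pa, v₂ = √(2gh + 2ΔP/ρ) = √(2·9.8·6.32 + 2·59900/1000) = 15.6 m/s.

15.6 m/s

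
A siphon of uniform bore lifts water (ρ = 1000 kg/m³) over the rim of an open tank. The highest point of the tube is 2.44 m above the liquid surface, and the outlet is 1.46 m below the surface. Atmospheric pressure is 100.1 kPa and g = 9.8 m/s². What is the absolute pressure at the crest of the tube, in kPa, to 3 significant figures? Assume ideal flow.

From the surface to the outlet (both open to atmosphere, surface at rest): v = √(2g·h_out) = √(2·9.8·1.46) = 5.35 m/s.
The bore is uniform, so the speed at the crest is the same v. Bernoulli surface→crest: P_atm = P_top + ½ρv² + ρg·h_top.
P_top = 100100 − ½·1000·5.35² − 1000·9.8·2.44 = 61900 Pa.

P_top ≈ 61.9 kPa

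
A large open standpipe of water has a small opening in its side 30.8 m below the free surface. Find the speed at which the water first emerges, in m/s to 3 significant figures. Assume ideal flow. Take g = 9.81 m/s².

v ≈ 24.6 m/s

The surface is effectively still and both ends are open, so ½v² = gh and v = √(2·9.81·30.8) = 24.6 m/s.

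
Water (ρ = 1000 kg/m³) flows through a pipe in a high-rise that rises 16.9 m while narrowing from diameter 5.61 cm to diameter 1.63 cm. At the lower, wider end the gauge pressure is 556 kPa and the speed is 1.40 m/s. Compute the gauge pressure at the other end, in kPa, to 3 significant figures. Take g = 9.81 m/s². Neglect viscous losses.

P₂ ≈ 254 kPa

By continuity, v₂ = v₁·A₁/A₂ = 1.40·(24.7/2.09) = 16.6 m/s.
Bernoulli: P₁ + ½ρv₁² + ρg h₁ = P₂ + ½ρv₂² + ρg h₂, so P₂ = P₁ + ½ρ(v₁² − v₂²) − ρg(h₂ − h₁).
P₂ = 556000 + ½·1000·(1.40² − 16.6²) − 1000·9.81·(+16.9) = 556000 + (-137000) − (166000) = 254000 Pa.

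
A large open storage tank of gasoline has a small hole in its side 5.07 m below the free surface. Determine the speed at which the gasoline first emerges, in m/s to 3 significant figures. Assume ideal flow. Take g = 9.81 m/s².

With the surface at rest and both surface and jet at atmospheric pressure, Bernoulli gives ρg h = ½ρv², so v = √(2gh) = √(2·9.81·5.07) = 9.97 m/s.

v = 9.97 m/s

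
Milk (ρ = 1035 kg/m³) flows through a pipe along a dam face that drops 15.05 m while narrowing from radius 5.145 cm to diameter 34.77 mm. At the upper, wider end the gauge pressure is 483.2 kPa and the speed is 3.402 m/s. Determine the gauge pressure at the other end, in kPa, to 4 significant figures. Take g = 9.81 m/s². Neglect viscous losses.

P₂ ≈ 182.6 kPa

Mass conservation (A₁v₁ = A₂v₂) gives v₂ = 3.402 × 83.16/9.495 = 29.80 m/s.
Bernoulli: P₁ + ½ρv₁² + ρg h₁ = P₂ + ½ρv₂² + ρg h₂, so P₂ = P₁ + ½ρ(v₁² − v₂²) − ρg(h₂ − h₁).
P₂ = 483200 + ½·1035·(3.402² − 29.80²) − 1035·9.81·(−15.05) = 483200 + (-453400) − (-152800) = 182600 Pa.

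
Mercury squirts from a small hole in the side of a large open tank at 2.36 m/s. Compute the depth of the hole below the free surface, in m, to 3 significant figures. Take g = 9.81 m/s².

Inverting v = √(2gh) gives h = v² / 2g.
h = 2.36²/(2·9.81) = 5.57/19.62 = 0.284 m.

0.284 m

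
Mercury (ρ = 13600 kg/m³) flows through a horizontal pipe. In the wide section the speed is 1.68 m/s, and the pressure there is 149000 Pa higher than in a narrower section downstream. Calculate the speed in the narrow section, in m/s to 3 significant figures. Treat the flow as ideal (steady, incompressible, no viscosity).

v₂ ≈ 4.97 m/s

Horizontal Bernoulli: P₁ + ½ρv₁² = P₂ + ½ρv₂², so v₂² = v₁² + 2(P₁ − P₂)/ρ.
v₂ = √(1.68² + 2·149000/13600) = √(2.82 + 21.9) = 4.97 m/s.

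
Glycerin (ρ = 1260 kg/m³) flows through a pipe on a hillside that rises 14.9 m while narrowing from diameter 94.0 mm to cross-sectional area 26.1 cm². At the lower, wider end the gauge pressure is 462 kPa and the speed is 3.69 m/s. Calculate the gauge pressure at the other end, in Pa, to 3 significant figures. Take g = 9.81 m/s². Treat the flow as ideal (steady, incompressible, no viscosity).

P₂ = 226000 Pa

The volume flow rate is constant, so v₂ = (A₁/A₂)v₁ = (69.4/26.1)·3.69 = 9.81 m/s.
Bernoulli: P₁ + ½ρv₁² + ρg h₁ = P₂ + ½ρv₂² + ρg h₂, so P₂ = P₁ + ½ρ(v₁² − v₂²) − ρg(h₂ − h₁).
P₂ = 462000 + ½·1260·(3.69² − 9.81²) − 1260·9.81·(+14.9) = 462000 + (-52100) − (184000) = 226000 Pa.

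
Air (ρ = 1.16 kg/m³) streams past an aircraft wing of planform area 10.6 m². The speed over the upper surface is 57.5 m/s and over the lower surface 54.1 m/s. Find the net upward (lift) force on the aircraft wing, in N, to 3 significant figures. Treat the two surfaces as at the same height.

F ≈ 2330 N

From P + ½ρv² = const at equal height, P_low − P_up = ½ρ(v_up² − v_low²).
ΔP = ½·1.16·(57.5² − 54.1²) = 220 Pa.
Lift = ΔP · A = 220 × 10.6 = 2330 N.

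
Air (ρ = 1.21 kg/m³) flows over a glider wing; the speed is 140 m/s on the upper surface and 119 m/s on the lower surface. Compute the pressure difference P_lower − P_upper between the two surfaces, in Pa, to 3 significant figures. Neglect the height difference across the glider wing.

Bernoulli (same height): P_lower − P_upper = ½ρ(v_upper² − v_lower²).
ΔP = ½·1.21·(140² − 119²) = 3290 Pa.

ΔP = 3290 Pa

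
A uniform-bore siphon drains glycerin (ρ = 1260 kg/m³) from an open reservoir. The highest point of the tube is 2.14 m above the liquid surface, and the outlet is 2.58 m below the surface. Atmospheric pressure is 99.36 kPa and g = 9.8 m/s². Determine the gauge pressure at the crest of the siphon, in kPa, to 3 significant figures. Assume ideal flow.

P_gauge ≈ -58.3 kPa

From the surface to the outlet (both open to atmosphere, surface at rest): v = √(2g·h_out) = √(2·9.8·2.58) = 7.11 m/s.
The bore is uniform, so the speed at the crest is the same v. Bernoulli surface→crest: P_atm = P_top + ½ρv² + ρg·h_top.
P_top = 99360 − ½·1260·7.11² − 1260·9.8·2.14 = 41100 Pa. So P_gauge = P_top − P_atm = -58300 Pa.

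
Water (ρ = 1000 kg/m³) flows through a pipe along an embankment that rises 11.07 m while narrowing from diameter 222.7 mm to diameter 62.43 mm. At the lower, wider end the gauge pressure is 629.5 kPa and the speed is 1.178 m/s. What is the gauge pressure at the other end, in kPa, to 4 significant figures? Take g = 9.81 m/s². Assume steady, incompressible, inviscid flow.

P₂ = 409.2 kPa

Mass conservation (A₁v₁ = A₂v₂) gives v₂ = 1.178 × 389.5/30.61 = 14.99 m/s.
Applying Bernoulli between the two ends and solving for P₂: P₂ = P₁ + ½ρ(v₁² − v₂²) − ρgΔh.
P₂ = 629500 + ½·1000·(1.178² − 14.99²) − 1000·9.81·(+11.07) = 629500 + (-111700) − (108600) = 409200 Pa.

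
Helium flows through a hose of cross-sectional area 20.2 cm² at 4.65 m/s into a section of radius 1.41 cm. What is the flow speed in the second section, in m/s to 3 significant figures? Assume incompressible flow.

The volume flow rate is constant, so v₂ = (A₁/A₂)v₁ = (20.2/6.25)·4.65 = 15.0 m/s.

15.0 m/s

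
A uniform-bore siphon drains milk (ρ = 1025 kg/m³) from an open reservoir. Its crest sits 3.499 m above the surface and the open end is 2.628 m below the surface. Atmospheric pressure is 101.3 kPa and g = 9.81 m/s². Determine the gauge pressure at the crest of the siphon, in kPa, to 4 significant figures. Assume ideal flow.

P_gauge = -61.61 kPa

Bernoulli surface→outlet gives ½v² = g·h_out, so v = √(2·9.81·2.628) = 7.181 m/s.
Continuity keeps v the same throughout the tube; from surface to crest, P_atm + 0 = P_top + ½ρv² + ρg·h_top.
P_top = 101300 − ½·1025·7.181² − 1025·9.81·3.499 = 39690 Pa. So P_gauge = P_top − P_atm = -61610 Pa.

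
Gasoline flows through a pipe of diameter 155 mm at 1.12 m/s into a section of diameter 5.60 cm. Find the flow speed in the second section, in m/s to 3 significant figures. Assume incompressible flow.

8.58 m/s

Continuity gives A₁v₁ = A₂v₂, so v₂ = (189 cm²)/(24.6 cm²) × 1.12 m/s = 8.58 m/s.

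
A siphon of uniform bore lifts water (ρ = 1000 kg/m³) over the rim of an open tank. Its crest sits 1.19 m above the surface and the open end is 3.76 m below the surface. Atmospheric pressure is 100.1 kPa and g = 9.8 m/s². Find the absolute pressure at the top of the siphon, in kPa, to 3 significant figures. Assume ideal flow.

Bernoulli surface→outlet gives ½v² = g·h_out, so v = √(2·9.8·3.76) = 8.58 m/s.
Continuity keeps v the same throughout the tube; from surface to crest, P_atm + 0 = P_top + ½ρv² + ρg·h_top.
P_top = 100100 − ½·1000·8.58² − 1000·9.8·1.19 = 51600 Pa.

P_top ≈ 51.6 kPa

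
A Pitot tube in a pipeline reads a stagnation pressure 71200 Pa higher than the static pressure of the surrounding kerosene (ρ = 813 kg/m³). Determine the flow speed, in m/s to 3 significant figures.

Bernoulli between the free stream and the stagnation point: ½ρv² = P_stag − P_static.
v = √(2ΔP/ρ) = √(2·71200/813) = 13.2 m/s.

v = 13.2 m/s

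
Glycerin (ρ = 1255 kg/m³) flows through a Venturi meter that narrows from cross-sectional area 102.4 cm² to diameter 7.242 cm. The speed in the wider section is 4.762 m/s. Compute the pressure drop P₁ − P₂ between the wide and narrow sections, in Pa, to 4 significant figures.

By continuity, v₂ = v₁·A₁/A₂ = 4.762·(102.4/41.19) = 11.84 m/s.
Along the horizontal streamline, P + ½ρv² is constant.
P₁ − P₂ = ½·1255·(11.84² − 4.762²) = ½·1255·117.5 = 73710 Pa.

ΔP ≈ 73710 Pa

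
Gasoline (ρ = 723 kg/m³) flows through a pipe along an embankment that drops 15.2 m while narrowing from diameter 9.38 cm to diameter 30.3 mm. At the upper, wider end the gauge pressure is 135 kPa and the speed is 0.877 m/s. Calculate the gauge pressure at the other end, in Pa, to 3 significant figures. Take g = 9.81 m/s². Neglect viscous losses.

Continuity gives A₁v₁ = A₂v₂, so v₂ = (69.1 cm²)/(7.21 cm²) × 0.877 m/s = 8.40 m/s.
Applying Bernoulli between the two ends and solving for P₂: P₂ = P₁ + ½ρ(v₁² − v₂²) − ρgΔh.
P₂ = 135000 + ½·723·(0.877² − 8.40²) − 723·9.81·(−15.2) = 135000 + (-25300) − (-108000) = 218000 Pa.

P₂ = 218000 Pa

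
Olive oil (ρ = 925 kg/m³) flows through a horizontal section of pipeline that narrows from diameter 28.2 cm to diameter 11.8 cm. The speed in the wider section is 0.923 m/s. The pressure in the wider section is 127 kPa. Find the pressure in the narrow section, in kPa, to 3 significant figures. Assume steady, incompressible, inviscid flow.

By continuity, v₂ = v₁·A₁/A₂ = 0.923·(625/109) = 5.27 m/s.
Along the horizontal streamline, P + ½ρv² is constant.
P₂ = P₁ − ½ρ(v₂² − v₁²) = 127000 − ½·925·(5.27² − 0.923²) = 127000 − 12500 = 115000 Pa.

P₂ ≈ 115 kPa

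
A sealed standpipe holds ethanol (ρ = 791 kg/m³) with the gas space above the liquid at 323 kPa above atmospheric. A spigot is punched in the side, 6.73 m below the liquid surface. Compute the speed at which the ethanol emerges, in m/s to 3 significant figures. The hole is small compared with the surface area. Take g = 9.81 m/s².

Take point 1 at the surface (v₁ ≈ 0) and point 2 at the hole (at atmospheric pressure). Bernoulli: P₁ + ρg h = P_atm + ½ρv₂².
With P₁ − P_atm = 323000 Pa, v₂ = √(2gh + 2ΔP/ρ) = √(2·9.81·6.73 + 2·323000/791) = 30.8 m/s.

v ≈ 30.8 m/s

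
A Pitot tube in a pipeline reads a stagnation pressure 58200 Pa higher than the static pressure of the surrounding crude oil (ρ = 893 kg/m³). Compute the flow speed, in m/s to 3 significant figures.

At the stagnation point the flow is brought to rest, so Bernoulli gives P_stag − P_static = ½ρv².
v = √(2ΔP/ρ) = √(2·58200/893) = 11.4 m/s.

v = 11.4 m/s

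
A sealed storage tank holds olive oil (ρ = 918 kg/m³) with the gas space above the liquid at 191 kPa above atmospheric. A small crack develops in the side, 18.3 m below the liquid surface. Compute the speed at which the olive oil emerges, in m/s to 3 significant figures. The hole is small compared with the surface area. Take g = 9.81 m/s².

Take point 1 at the surface (v₁ ≈ 0) and point 2 at the hole (at atmospheric pressure). Bernoulli: P₁ + ρg h = P_atm + ½ρv₂².
With P₁ − P_atm = 191000 Pa, v₂ = √(2gh + 2ΔP/ρ) = √(2·9.81·18.3 + 2·191000/918) = 27.8 m/s.

v ≈ 27.8 m/s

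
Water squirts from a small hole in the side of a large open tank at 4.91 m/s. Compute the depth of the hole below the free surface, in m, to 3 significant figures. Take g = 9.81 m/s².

h ≈ 1.23 m

Inverting v = √(2gh) gives h = v² / 2g.
h = 4.91²/(2·9.81) = 24.1/19.62 = 1.23 m.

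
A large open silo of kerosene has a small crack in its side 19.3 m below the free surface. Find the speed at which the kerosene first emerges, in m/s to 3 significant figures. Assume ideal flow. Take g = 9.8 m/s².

Torricelli's result v = √(2gh) gives v = √(2·9.8·19.3) = 19.4 m/s.

v = 19.4 m/s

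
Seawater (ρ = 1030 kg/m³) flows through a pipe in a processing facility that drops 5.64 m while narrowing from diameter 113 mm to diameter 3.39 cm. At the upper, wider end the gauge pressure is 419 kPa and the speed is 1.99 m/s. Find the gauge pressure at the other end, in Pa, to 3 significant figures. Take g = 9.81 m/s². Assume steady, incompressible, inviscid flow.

By continuity, v₂ = v₁·A₁/A₂ = 1.99·(100/9.03) = 22.1 m/s.
Bernoulli: P₁ + ½ρv₁² + ρg h₁ = P₂ + ½ρv₂² + ρg h₂, so P₂ = P₁ + ½ρ(v₁² − v₂²) − ρg(h₂ − h₁).
P₂ = 419000 + ½·1030·(1.99² − 22.1²) − 1030·9.81·(−5.64) = 419000 + (-250000) − (-57000) = 226000 Pa.

P₂ ≈ 226000 Pa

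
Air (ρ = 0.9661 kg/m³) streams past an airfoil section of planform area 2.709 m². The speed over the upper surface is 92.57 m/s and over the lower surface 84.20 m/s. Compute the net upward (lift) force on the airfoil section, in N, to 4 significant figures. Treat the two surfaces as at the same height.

1936 N

From P + ½ρv² = const at equal height, P_low − P_up = ½ρ(v_up² − v_low²).
ΔP = ½·0.9661·(92.57² − 84.20²) = 714.7 Pa.
Lift = ΔP · A = 714.7 × 2.709 = 1936 N.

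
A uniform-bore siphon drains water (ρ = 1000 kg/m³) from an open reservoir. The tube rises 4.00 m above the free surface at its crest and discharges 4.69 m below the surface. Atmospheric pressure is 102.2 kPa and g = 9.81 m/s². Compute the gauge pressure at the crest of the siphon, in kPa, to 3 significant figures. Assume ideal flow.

Bernoulli surface→outlet gives ½v² = g·h_out, so v = √(2·9.81·4.69) = 9.59 m/s.
With constant cross-section the crest speed equals v; applying Bernoulli from the surface up to the crest, P_top = P_atm − ½ρv² − ρg·h_top.
P_top = 102200 − ½·1000·9.59² − 1000·9.81·4.00 = 17000 Pa. So P_gauge = P_top − P_atm = -85200 Pa.

P_gauge ≈ -85.2 kPa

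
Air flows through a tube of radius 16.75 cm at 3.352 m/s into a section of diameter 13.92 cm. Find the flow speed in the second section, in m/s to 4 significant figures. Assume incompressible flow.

19.41 m/s

Continuity gives A₁v₁ = A₂v₂, so v₂ = (881.4 cm²)/(152.2 cm²) × 3.352 m/s = 19.41 m/s.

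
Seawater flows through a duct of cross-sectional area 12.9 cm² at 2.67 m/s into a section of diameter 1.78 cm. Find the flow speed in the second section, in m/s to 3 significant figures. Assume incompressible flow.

13.8 m/s

The volume flow rate is constant, so v₂ = (A₁/A₂)v₁ = (12.9/2.49)·2.67 = 13.8 m/s.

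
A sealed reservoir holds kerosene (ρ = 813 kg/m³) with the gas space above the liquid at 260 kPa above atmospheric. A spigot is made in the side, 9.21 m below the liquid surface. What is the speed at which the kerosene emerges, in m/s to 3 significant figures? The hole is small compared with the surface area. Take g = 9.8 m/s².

28.6 m/s

Take point 1 at the surface (v₁ ≈ 0) and point 2 at the hole (at atmospheric pressure). Bernoulli: P₁ + ρg h = P_atm + ½ρv₂².
With P₁ − P_atm = 260000 Pa, v₂ = √(2gh + 2ΔP/ρ) = √(2·9.8·9.21 + 2·260000/813) = 28.6 m/s.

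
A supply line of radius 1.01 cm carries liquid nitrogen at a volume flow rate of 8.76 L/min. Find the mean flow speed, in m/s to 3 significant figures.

Q = 8.76 L/min = 0.000146 m³/s.
v = Q/A = 0.000146 / 0.000320 = 0.456 m/s.

v = 0.456 m/s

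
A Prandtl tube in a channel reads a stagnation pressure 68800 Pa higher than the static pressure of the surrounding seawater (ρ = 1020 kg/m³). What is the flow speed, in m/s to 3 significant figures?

Bernoulli between the free stream and the stagnation point: ½ρv² = P_stag − P_static.
v = √(2ΔP/ρ) = √(2·68800/1020) = 11.6 m/s.

v ≈ 11.6 m/s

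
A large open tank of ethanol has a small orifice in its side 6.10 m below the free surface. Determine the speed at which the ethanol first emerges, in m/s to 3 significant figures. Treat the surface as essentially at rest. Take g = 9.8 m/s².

10.9 m/s

Bernoulli from surface to hole (P equal, v_surface ≈ 0): v = √(2gh) = √(2×9.8×6.10) = 10.9 m/s.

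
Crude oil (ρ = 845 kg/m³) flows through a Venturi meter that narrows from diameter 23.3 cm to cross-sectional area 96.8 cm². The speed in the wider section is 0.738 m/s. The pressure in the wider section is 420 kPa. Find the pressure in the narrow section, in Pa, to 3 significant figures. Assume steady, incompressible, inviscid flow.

P₂ ≈ 416000 Pa

The volume flow rate is constant, so v₂ = (A₁/A₂)v₁ = (426/96.8)·0.738 = 3.25 m/s.
Along the horizontal streamline, P + ½ρv² is constant.
P₂ = P₁ − ½ρ(v₂² − v₁²) = 420000 − ½·845·(3.25² − 0.738²) = 420000 − 4230 = 416000 Pa.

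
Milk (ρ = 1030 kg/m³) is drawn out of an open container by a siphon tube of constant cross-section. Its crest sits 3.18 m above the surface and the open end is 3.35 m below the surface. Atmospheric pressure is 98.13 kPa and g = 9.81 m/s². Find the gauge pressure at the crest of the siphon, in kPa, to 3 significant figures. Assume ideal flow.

P_gauge = -66.0 kPa

The outlet speed comes from Torricelli: v = √(2g·3.35) = 8.11 m/s.
Continuity keeps v the same throughout the tube; from surface to crest, P_atm + 0 = P_top + ½ρv² + ρg·h_top.
P_top = 98130 − ½·1030·8.11² − 1030·9.81·3.18 = 32100 Pa. So P_gauge = P_top − P_atm = -66000 Pa.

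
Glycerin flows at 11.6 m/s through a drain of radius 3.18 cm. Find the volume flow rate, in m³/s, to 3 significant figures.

Q = A·v = 0.00318 m² × 11.6 m/s = 0.0369 m³/s.

Q = 0.0369 m³/s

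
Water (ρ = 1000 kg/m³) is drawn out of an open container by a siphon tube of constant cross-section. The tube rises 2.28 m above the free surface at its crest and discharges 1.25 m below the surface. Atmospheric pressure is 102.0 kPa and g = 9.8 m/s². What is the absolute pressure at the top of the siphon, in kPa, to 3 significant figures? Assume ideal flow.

Bernoulli surface→outlet gives ½v² = g·h_out, so v = √(2·9.8·1.25) = 4.95 m/s.
With constant cross-section the crest speed equals v; applying Bernoulli from the surface up to the crest, P_top = P_atm − ½ρv² − ρg·h_top.
P_top = 102000 − ½·1000·4.95² − 1000·9.8·2.28 = 67400 Pa.

P_top ≈ 67.4 kPa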